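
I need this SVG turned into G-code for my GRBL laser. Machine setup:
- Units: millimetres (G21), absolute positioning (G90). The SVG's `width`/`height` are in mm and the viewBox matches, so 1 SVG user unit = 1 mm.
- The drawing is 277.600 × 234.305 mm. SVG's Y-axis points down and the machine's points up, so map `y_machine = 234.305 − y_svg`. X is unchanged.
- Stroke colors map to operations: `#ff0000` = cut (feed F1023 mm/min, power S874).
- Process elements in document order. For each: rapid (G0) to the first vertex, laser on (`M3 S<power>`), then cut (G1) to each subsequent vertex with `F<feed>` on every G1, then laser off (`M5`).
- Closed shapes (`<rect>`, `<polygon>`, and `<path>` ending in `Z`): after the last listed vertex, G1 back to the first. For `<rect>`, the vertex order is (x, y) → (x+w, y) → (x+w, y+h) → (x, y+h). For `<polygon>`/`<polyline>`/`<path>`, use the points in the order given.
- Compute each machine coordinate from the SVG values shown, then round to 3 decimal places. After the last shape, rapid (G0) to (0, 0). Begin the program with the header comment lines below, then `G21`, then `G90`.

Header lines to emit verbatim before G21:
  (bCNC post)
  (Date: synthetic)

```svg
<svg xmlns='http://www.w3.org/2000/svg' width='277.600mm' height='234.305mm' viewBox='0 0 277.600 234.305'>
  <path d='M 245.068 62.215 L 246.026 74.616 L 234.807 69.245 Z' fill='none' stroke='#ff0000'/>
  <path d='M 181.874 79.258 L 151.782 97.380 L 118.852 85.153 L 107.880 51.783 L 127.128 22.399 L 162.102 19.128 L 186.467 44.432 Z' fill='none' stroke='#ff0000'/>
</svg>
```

1 u = 1 mm; y_m = 234.305 − y.

[1] `<path>` regular polygon, #ff0000→cut S874 F1023: (245.068,172.090) → (246.026,159.689) → (234.807,165.060) → (245.068,172.090) (closed)

[2] `<path>` regular polygon, #ff0000→cut S874 F1023: (181.874,155.047) → (151.782,136.925) → (118.852,149.152) → (107.880,182.522) → (127.128,211.906) → (162.102,215.177) → (186.467,189.873) → (181.874,155.047) (closed)

(bCNC post)
(Date: synthetic)
G21
G90
G0 X245.068 Y172.090
M3 S874
G1 X246.026 Y159.689 F1023
G1 X234.807 Y165.060 F1023
G1 X245.068 Y172.090 F1023
M5
G0 X181.874 Y155.047
M3 S874
G1 X151.782 Y136.925 F1023
G1 X118.852 Y149.152 F1023
G1 X107.880 Y182.522 F1023
G1 X127.128 Y211.906 F1023
G1 X162.102 Y215.177 F1023
G1 X186.467 Y189.873 F1023
G1 X181.874 Y155.047 F1023
M5
G0 X0.000 Y0.000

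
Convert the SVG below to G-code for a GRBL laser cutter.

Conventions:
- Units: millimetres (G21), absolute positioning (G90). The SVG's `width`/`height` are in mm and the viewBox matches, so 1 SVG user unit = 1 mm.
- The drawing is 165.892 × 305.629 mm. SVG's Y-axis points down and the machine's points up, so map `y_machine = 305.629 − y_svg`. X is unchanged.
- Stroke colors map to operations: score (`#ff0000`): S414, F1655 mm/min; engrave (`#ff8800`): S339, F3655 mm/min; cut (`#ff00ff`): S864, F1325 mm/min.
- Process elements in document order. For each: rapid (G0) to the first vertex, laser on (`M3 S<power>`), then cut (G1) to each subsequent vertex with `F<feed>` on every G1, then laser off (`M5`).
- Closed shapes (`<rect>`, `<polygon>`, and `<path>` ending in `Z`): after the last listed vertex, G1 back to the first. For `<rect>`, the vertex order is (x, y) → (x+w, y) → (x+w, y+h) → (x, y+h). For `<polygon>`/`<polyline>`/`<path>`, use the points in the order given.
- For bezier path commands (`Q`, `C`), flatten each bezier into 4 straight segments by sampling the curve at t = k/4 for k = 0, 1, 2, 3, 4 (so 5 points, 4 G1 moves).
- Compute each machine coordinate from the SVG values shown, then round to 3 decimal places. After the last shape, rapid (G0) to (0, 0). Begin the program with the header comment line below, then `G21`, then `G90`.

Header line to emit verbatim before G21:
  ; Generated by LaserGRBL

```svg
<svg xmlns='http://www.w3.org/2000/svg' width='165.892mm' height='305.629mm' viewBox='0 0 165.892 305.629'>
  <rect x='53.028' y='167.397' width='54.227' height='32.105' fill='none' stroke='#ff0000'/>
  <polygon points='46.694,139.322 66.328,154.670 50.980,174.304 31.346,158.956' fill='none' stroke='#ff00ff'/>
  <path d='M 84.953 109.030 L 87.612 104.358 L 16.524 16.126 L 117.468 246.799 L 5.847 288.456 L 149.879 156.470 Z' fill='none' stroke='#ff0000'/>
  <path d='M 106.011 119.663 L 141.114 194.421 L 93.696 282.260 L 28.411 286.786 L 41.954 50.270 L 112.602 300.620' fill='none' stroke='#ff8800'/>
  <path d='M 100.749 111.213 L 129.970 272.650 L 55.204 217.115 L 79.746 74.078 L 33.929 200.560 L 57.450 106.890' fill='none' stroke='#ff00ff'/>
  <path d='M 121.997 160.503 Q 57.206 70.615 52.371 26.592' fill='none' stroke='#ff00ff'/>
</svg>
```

viewBox `0 0 165.892 305.629` with mm width/height → 1 unit = 1 mm. Flip: y_m = 305.629 − y_svg.

**Shape 1** — `<rect>` rectangle, stroke `#ff0000` → score (S414, F1655). Machine vertices: (53.028,138.232) → (107.255,138.232) → (107.255,106.127) → (53.028,106.127) → (53.028,138.232). Closed: final G1 returns to the first vertex.

**Shape 2** — `<polygon>` regular polygon, stroke `#ff00ff` → cut (S864, F1325). Machine vertices: (46.694,166.307) → (66.328,150.959) → (50.980,131.325) → (31.346,146.673) → (46.694,166.307). Closed: final G1 returns to the first vertex.

**Shape 3** — `<path>` closed polygon, stroke `#ff0000` → score (S414, F1655). Machine vertices: (84.953,196.599) → (87.612,201.271) → (16.524,289.503) → (117.468,58.830) → (5.847,17.173) → (149.879,149.159) → (84.953,196.599). Closed: final G1 returns to the first vertex.

**Shape 4** — `<path>` open polyline, stroke `#ff8800` → engrave (S339, F3655). Machine vertices: (106.011,185.966) → (141.114,111.208) → (93.696,23.369) → (28.411,18.843) → (41.954,255.359) → (112.602,5.009). Open path.

**Shape 5** — `<path>` open polyline, stroke `#ff00ff` → cut (S864, F1325). Machine vertices: (100.749,194.416) → (129.970,32.979) → (55.204,88.514) → (79.746,231.551) → (33.929,105.069) → (57.450,198.739). Open path.

**Shape 6** — `<path>` quadratic bezier, stroke `#ff00ff` → cut (S864, F1325). Control points (SVG): P0=(121.997,160.503), P1=(57.206,70.615), P2=(52.371,26.592); sampled at t=k/4. Machine vertices: (121.997,145.126) → (93.349,187.203) → (72.195,223.548) → (58.536,254.159) → (52.371,279.037). Open path.

; Generated by LaserGRBL
G21
G90
G0 X53.028 Y138.232
M3 S414
G1 X107.255 Y138.232 F1655
G1 X107.255 Y106.127 F1655
G1 X53.028 Y106.127 F1655
G1 X53.028 Y138.232 F1655
M5
G0 X46.694 Y166.307
M3 S864
G1 X66.328 Y150.959 F1325
G1 X50.980 Y131.325 F1325
G1 X31.346 Y146.673 F1325
G1 X46.694 Y166.307 F1325
M5
G0 X84.953 Y196.599
M3 S414
G1 X87.612 Y201.271 F1655
G1 X16.524 Y289.503 F1655
G1 X117.468 Y58.830 F1655
G1 X5.847 Y17.173 F1655
G1 X149.879 Y149.159 F1655
G1 X84.953 Y196.599 F1655
M5
G0 X106.011 Y185.966
M3 S339
G1 X141.114 Y111.208 F3655
G1 X93.696 Y23.369 F3655
G1 X28.411 Y18.843 F3655
G1 X41.954 Y255.359 F3655
G1 X112.602 Y5.009 F3655
M5
G0 X100.749 Y194.416
M3 S864
G1 X129.970 Y32.979 F1325
G1 X55.204 Y88.514 F1325
G1 X79.746 Y231.551 F1325
G1 X33.929 Y105.069 F1325
G1 X57.450 Y198.739 F1325
M5
G0 X121.997 Y145.126
M3 S864
G1 X93.349 Y187.203 F1325
G1 X72.195 Y223.548 F1325
G1 X58.536 Y254.159 F1325
G1 X52.371 Y279.037 F1325
M5
G0 X0.000 Y0.000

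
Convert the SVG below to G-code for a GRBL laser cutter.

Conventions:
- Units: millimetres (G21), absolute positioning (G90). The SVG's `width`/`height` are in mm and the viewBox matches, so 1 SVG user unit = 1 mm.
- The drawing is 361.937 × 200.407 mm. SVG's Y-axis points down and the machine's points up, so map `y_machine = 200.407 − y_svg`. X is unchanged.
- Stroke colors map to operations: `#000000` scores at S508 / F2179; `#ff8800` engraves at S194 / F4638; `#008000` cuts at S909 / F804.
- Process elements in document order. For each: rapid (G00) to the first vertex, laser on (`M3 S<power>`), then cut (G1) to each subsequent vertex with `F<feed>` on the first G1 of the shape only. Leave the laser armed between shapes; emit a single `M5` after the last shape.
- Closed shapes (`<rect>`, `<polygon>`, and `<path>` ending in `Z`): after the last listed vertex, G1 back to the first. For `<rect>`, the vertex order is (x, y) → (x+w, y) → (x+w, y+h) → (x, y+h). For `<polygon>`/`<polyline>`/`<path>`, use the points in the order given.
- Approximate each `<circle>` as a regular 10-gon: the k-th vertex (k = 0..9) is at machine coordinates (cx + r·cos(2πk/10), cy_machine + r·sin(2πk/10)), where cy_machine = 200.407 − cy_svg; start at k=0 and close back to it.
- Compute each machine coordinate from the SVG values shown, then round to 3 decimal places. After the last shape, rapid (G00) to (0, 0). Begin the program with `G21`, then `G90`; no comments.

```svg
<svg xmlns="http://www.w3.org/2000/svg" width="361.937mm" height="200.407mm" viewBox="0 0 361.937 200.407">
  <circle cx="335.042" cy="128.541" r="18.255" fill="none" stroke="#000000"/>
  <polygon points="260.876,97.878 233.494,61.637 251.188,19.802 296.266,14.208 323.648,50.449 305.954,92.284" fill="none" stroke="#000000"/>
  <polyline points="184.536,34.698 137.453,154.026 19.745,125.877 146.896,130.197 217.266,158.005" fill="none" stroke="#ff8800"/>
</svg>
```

G21
G90
G00 X353.297 Y71.866
M3 S508
G1 X349.811 Y82.596 F2179
G1 X340.683 Y89.228
G1 X329.401 Y89.228
G1 X320.273 Y82.596
G1 X316.787 Y71.866
G1 X320.273 Y61.136
G1 X329.401 Y54.504
G1 X340.683 Y54.504
G1 X349.811 Y61.136
G1 X353.297 Y71.866
G00 X260.876 Y102.529
M3 S508
G1 X233.494 Y138.770 F2179
G1 X251.188 Y180.605
G1 X296.266 Y186.199
G1 X323.648 Y149.958
G1 X305.954 Y108.123
G1 X260.876 Y102.529
G00 X184.536 Y165.709
M3 S194
G1 X137.453 Y46.381 F4638
G1 X19.745 Y74.530
G1 X146.896 Y70.210
G1 X217.266 Y42.402
M5
G00 X0.000 Y0.000

viewBox `0 0 361.937 200.407` with mm width/height → 1 unit = 1 mm. Flip: y_m = 200.407 − y_svg.

**Shape 1** — `<circle>` circle, stroke `#000000` → score (S508, F2179). Machine vertices: (353.297,71.866) → (349.811,82.596) → (340.683,89.228) → (329.401,89.228) → (320.273,82.596) → (316.787,71.866) → (320.273,61.136) → (329.401,54.504) → (340.683,54.504) → (349.811,61.136) → (353.297,71.866). Closed: final G1 returns to the first vertex.

**Shape 2** — `<polygon>` regular polygon, stroke `#000000` → score (S508, F2179). Machine vertices: (260.876,102.529) → (233.494,138.770) → (251.188,180.605) → (296.266,186.199) → (323.648,149.958) → (305.954,108.123) → (260.876,102.529). Closed: final G1 returns to the first vertex.

**Shape 3** — `<polyline>` open polyline, stroke `#ff8800` → engrave (S194, F4638). Machine vertices: (184.536,165.709) → (137.453,46.381) → (19.745,74.530) → (146.896,70.210) → (217.266,42.402). Open path.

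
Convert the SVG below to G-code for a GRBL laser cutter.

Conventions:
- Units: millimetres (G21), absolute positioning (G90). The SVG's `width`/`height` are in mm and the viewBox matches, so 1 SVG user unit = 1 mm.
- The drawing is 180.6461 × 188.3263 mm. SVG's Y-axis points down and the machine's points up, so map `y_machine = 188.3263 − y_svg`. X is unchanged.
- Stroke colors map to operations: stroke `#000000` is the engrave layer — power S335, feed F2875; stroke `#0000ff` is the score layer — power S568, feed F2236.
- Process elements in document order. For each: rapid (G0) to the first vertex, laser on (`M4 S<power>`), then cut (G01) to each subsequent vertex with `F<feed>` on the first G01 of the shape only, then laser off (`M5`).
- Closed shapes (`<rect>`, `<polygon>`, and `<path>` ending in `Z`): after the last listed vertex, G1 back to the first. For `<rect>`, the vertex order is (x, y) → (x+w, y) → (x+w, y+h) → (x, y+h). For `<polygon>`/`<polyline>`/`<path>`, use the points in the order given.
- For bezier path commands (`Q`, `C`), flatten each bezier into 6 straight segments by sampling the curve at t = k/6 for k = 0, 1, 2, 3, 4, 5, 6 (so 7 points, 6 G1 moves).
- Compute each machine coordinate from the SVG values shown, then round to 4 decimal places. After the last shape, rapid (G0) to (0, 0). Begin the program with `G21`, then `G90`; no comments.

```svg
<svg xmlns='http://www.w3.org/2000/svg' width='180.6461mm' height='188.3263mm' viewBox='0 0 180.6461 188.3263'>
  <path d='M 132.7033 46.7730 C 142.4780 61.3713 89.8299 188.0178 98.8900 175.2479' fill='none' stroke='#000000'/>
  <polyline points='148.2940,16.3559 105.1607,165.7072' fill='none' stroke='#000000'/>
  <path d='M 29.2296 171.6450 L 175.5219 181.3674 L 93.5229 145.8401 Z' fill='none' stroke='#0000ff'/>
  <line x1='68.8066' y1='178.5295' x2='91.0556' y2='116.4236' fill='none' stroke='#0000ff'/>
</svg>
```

G21
G90
G0 X132.7033 Y141.5533
M4 S335
G01 X132.9634 Y126.0810 F2875
G01 X126.2678 Y98.9191
G01 X116.0646 Y67.0528
G01 X105.8019 Y37.4671
G01 X98.9276 Y17.1473
G01 X98.8900 Y13.0784
M5
G0 X148.2940 Y171.9704
M4 S335
G01 X105.1607 Y22.6191 F2875
M5
G0 X29.2296 Y16.6813
M4 S568
G01 X175.5219 Y6.9589 F2236
G01 X93.5229 Y42.4862
G01 X29.2296 Y16.6813
M5
G0 X68.8066 Y9.7968
M4 S568
G01 X91.0556 Y71.9027 F2236
M5
G0 X0.0000 Y0.0000

1 u = 1 mm; y_m = 188.3263 − y.

[1] `<path>` cubic bezier, #000000→engrave S335 F2875: (132.7033,141.5533) → (132.9634,126.0810) → (126.2678,98.9191) → (116.0646,67.0528) → (105.8019,37.4671) → (98.9276,17.1473) → (98.8900,13.0784)

[2] `<polyline>` line segment, #000000→engrave S335 F2875: (148.2940,171.9704) → (105.1607,22.6191)

[3] `<path>` closed polygon, #0000ff→score S568 F2236: (29.2296,16.6813) → (175.5219,6.9589) → (93.5229,42.4862) → (29.2296,16.6813) (closed)

[4] `<line>` line segment, #0000ff→score S568 F2236: (68.8066,9.7968) → (91.0556,71.9027)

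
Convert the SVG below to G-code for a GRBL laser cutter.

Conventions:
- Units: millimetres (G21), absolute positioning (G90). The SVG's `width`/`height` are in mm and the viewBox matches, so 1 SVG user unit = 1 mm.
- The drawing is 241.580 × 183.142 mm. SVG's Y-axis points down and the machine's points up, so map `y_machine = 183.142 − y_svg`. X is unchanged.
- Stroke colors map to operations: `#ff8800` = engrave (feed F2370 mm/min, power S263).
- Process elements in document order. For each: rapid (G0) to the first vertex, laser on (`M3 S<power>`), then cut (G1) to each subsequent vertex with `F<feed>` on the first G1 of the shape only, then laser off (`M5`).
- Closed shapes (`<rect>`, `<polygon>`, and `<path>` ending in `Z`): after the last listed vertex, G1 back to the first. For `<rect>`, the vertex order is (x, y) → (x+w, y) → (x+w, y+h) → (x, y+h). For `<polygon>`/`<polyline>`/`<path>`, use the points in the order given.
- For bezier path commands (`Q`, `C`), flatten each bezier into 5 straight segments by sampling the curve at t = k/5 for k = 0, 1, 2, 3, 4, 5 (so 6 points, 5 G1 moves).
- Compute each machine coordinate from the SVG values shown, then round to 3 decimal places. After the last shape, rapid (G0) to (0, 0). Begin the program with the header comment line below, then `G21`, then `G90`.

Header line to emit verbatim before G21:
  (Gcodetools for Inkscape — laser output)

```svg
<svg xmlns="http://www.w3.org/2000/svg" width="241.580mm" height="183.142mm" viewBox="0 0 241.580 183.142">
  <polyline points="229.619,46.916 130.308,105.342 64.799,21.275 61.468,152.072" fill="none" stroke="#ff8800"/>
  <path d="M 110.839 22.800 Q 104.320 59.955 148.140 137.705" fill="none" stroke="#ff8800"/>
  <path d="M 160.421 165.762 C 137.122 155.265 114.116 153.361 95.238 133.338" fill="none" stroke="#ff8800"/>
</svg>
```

(Gcodetools for Inkscape — laser output)
G21
G90
G0 X229.619 Y136.226
M3 S263
G1 X130.308 Y77.800 F2370
G1 X64.799 Y161.867
G1 X61.468 Y31.070
M5
G0 X110.839 Y160.342
M3 S263
G1 X110.245 Y143.856 F2370
G1 X113.678 Y124.123
G1 X121.138 Y101.142
G1 X132.626 Y74.913
G1 X148.140 Y45.437
M5
G0 X160.421 Y17.380
M3 S263
G1 X146.507 Y22.861 F2370
G1 X132.848 Y27.561
G1 X119.628 Y32.764
G1 X107.029 Y39.751
G1 X95.238 Y49.804
M5
G0 X0.000 Y0.000

1 u = 1 mm; y_m = 183.142 − y.

[1] `<polyline>` open polyline, #ff8800→engrave S263 F2370: (229.619,136.226) → (130.308,77.800) → (64.799,161.867) → (61.468,31.070)

[2] `<path>` quadratic bezier, #ff8800→engrave S263 F2370: (110.839,160.342) → (110.245,143.856) → (113.678,124.123) → (121.138,101.142) → (132.626,74.913) → (148.140,45.437)

[3] `<path>` cubic bezier, #ff8800→engrave S263 F2370: (160.421,17.380) → (146.507,22.861) → (132.848,27.561) → (119.628,32.764) → (107.029,39.751) → (95.238,49.804)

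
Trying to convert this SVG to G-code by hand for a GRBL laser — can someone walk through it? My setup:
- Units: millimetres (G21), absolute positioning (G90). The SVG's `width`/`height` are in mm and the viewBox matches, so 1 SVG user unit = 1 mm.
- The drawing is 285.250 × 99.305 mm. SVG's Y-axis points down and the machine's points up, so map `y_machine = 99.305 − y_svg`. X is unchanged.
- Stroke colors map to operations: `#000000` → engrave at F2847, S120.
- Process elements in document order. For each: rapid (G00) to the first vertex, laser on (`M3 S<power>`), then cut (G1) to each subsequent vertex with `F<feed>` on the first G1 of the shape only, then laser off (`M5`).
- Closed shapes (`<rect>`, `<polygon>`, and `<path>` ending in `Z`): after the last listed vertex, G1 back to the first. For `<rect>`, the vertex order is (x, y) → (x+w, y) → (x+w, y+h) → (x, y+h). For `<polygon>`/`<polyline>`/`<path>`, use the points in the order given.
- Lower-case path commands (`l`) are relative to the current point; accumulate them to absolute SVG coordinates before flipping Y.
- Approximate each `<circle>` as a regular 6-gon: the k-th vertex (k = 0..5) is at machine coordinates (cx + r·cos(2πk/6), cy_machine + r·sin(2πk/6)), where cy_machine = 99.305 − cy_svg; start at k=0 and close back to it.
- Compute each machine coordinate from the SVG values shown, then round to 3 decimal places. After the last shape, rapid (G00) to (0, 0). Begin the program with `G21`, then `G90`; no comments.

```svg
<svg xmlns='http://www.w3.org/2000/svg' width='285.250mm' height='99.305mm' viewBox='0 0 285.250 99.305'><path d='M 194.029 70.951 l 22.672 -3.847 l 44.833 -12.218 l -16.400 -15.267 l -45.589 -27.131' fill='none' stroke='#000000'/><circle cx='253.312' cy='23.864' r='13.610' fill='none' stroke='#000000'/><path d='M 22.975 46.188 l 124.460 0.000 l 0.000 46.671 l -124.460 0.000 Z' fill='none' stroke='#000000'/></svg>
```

G21
G90
G00 X194.029 Y28.354
M3 S120
G1 X216.701 Y32.201 F2847
G1 X261.534 Y44.419
G1 X245.134 Y59.686
G1 X199.545 Y86.817
M5
G00 X266.922 Y75.441
M3 S120
G1 X260.117 Y87.228 F2847
G1 X246.507 Y87.228
G1 X239.702 Y75.441
G1 X246.507 Y63.654
G1 X260.117 Y63.654
G1 X266.922 Y75.441
M5
G00 X22.975 Y53.117
M3 S120
G1 X147.435 Y53.117 F2847
G1 X147.435 Y6.446
G1 X22.975 Y6.446
G1 X22.975 Y53.117
M5
G00 X0.000 Y0.000

viewBox `0 0 285.250 99.305` with mm width/height → 1 unit = 1 mm. Flip: y_m = 99.305 − y_svg.

**Shape 1** — `<path>` open polyline, stroke `#000000` → engrave (S120, F2847). Machine vertices: (194.029,28.354) → (216.701,32.201) → (261.534,44.419) → (245.134,59.686) → (199.545,86.817). Open path.

**Shape 2** — `<circle>` circle, stroke `#000000` → engrave (S120, F2847). Machine vertices: (266.922,75.441) → (260.117,87.228) → (246.507,87.228) → (239.702,75.441) → (246.507,63.654) → (260.117,63.654) → (266.922,75.441). Closed: final G1 returns to the first vertex.

**Shape 3** — `<path>` rectangle, stroke `#000000` → engrave (S120, F2847). Machine vertices: (22.975,53.117) → (147.435,53.117) → (147.435,6.446) → (22.975,6.446) → (22.975,53.117). Closed: final G1 returns to the first vertex.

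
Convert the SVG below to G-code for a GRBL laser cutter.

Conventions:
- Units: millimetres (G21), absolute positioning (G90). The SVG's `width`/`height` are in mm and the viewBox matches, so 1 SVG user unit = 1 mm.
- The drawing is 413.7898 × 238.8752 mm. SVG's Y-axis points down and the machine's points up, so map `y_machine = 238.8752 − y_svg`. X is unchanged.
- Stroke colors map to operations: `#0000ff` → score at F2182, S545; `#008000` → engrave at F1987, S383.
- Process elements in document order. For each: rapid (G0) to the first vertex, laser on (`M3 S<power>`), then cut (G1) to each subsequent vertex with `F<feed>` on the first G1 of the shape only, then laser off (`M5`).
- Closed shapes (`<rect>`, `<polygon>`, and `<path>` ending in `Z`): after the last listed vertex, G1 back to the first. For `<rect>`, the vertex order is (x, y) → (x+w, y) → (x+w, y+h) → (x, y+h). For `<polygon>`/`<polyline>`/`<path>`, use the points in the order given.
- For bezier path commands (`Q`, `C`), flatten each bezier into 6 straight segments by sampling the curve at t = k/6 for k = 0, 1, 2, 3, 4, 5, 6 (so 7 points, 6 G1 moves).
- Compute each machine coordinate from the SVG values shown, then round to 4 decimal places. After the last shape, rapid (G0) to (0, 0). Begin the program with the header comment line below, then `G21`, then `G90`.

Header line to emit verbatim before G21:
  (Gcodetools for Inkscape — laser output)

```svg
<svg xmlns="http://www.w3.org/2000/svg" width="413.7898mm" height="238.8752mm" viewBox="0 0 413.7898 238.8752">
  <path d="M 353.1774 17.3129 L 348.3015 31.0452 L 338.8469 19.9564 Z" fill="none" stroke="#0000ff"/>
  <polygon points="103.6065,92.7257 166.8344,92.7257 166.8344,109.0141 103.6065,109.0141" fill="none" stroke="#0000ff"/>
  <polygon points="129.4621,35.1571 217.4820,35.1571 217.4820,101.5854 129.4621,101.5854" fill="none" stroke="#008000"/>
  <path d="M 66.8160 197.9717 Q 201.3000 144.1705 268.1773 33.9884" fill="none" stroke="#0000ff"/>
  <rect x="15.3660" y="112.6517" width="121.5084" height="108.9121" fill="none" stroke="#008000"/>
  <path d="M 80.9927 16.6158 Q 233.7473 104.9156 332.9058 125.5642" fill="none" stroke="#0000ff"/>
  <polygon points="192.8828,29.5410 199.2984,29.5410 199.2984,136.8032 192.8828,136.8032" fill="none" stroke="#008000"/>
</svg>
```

(Gcodetools for Inkscape — laser output)
G21
G90
G0 X353.1774 Y221.5623
M3 S545
G1 X348.3015 Y207.8300 F2182
G1 X338.8469 Y218.9188
G1 X353.1774 Y221.5623
M5
G0 X103.6065 Y146.1495
M3 S545
G1 X166.8344 Y146.1495 F2182
G1 X166.8344 Y129.8611
G1 X103.6065 Y129.8611
G1 X103.6065 Y146.1495
M5
G0 X129.4621 Y203.7181
M3 S383
G1 X217.4820 Y203.7181 F1987
G1 X217.4820 Y137.2898
G1 X129.4621 Y137.2898
G1 X129.4621 Y203.7181
M5
G0 X66.8160 Y40.9035
M3 S545
G1 X109.7660 Y60.4034 F2182
G1 X148.9601 Y83.0355
G1 X184.3983 Y108.7999
G1 X216.0806 Y137.6966
G1 X244.0069 Y169.7256
G1 X268.1773 Y204.8868
M5
G0 X15.3660 Y126.2235
M3 S383
G1 X136.8744 Y126.2235 F1987
G1 X136.8744 Y17.3114
G1 X15.3660 Y17.3114
G1 X15.3660 Y126.2235
M5
G0 X80.9927 Y222.2594
M3 S545
G1 X130.4221 Y194.7053 F2182
G1 X176.8740 Y170.9097
G1 X220.3483 Y150.8724
G1 X260.8450 Y134.5935
G1 X298.3642 Y122.0731
G1 X332.9058 Y113.3110
M5
G0 X192.8828 Y209.3342
M3 S383
G1 X199.2984 Y209.3342 F1987
G1 X199.2984 Y102.0720
G1 X192.8828 Y102.0720
G1 X192.8828 Y209.3342
M5
G0 X0.0000 Y0.0000

viewBox `0 0 413.7898 238.8752` with mm width/height → 1 unit = 1 mm. Flip: y_m = 238.8752 − y_svg.

**Shape 1** — `<path>` regular polygon, stroke `#0000ff` → score (S545, F2182). Machine vertices: (353.1774,221.5623) → (348.3015,207.8300) → (338.8469,218.9188) → (353.1774,221.5623). Closed: final G1 returns to the first vertex.

**Shape 2** — `<polygon>` rectangle, stroke `#0000ff` → score (S545, F2182). Machine vertices: (103.6065,146.1495) → (166.8344,146.1495) → (166.8344,129.8611) → (103.6065,129.8611) → (103.6065,146.1495). Closed: final G1 returns to the first vertex.

**Shape 3** — `<polygon>` rectangle, stroke `#008000` → engrave (S383, F1987). Machine vertices: (129.4621,203.7181) → (217.4820,203.7181) → (217.4820,137.2898) → (129.4621,137.2898) → (129.4621,203.7181). Closed: final G1 returns to the first vertex.

**Shape 4** — `<path>` quadratic bezier, stroke `#0000ff` → score (S545, F2182). Control points (SVG): P0=(66.8160,197.9717), P1=(201.3000,144.1705), P2=(268.1773,33.9884); sampled at t=k/6. Machine vertices: (66.8160,40.9035) → (109.7660,60.4034) → (148.9601,83.0355) → (184.3983,108.7999) → (216.0806,137.6966) → (244.0069,169.7256) → (268.1773,204.8868). Open path.

**Shape 5** — `<rect>` rectangle, stroke `#008000` → engrave (S383, F1987). Machine vertices: (15.3660,126.2235) → (136.8744,126.2235) → (136.8744,17.3114) → (15.3660,17.3114) → (15.3660,126.2235). Closed: final G1 returns to the first vertex.

**Shape 6** — `<path>` quadratic bezier, stroke `#0000ff` → score (S545, F2182). Control points (SVG): P0=(80.9927,16.6158), P1=(233.7473,104.9156), P2=(332.9058,125.5642); sampled at t=k/6. Machine vertices: (80.9927,222.2594) → (130.4221,194.7053) → (176.8740,170.9097) → (220.3483,150.8724) → (260.8450,134.5935) → (298.3642,122.0731) → (332.9058,113.3110). Open path.

**Shape 7** — `<polygon>` rectangle, stroke `#008000` → engrave (S383, F1987). Machine vertices: (192.8828,209.3342) → (199.2984,209.3342) → (199.2984,102.0720) → (192.8828,102.0720) → (192.8828,209.3342). Closed: final G1 returns to the first vertex.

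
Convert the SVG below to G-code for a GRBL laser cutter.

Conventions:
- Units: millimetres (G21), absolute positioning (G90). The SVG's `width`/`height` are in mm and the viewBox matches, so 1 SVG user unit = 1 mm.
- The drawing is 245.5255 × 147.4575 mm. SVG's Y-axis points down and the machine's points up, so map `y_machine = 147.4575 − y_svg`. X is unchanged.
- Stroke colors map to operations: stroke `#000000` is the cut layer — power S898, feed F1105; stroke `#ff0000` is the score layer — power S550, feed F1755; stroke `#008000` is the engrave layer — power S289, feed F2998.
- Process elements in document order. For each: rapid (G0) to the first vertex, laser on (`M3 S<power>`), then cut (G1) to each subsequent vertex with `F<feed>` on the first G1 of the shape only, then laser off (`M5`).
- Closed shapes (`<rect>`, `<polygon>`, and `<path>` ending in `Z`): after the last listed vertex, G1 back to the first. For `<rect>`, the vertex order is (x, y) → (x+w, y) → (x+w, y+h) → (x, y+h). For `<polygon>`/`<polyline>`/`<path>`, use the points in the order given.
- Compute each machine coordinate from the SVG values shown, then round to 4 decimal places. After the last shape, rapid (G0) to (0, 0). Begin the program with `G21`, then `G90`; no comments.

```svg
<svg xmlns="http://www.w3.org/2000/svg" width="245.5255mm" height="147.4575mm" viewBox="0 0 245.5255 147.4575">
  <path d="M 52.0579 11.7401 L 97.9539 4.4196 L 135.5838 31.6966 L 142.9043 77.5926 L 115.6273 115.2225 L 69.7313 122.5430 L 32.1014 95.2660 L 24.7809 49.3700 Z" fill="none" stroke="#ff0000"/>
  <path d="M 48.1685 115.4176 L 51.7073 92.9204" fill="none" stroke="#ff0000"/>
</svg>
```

Since the viewBox matches the mm dimensions, user units are millimetres directly. The only transform is the Y-flip y_m = 147.4575 − y_svg.

Shape 1 is a regular polygon drawn with `<path>`. Its stroke #ff0000 means score at S550, F1755. After flipping Y the toolpath is (52.0579,135.7174) → (97.9539,143.0379) → (135.5838,115.7609) → (142.9043,69.8649) → (115.6273,32.2350) → (69.7313,24.9145) → (32.1014,52.1915) → (24.7809,98.0875) → (52.0579,135.7174), returning to the start.

Shape 2 is a line segment drawn with `<path>`. Its stroke #ff0000 means score at S550, F1755. After flipping Y the toolpath is (48.1685,32.0399) → (51.7073,54.5371).

G21
G90
G0 X52.0579 Y135.7174
M3 S550
G1 X97.9539 Y143.0379 F1755
G1 X135.5838 Y115.7609
G1 X142.9043 Y69.8649
G1 X115.6273 Y32.2350
G1 X69.7313 Y24.9145
G1 X32.1014 Y52.1915
G1 X24.7809 Y98.0875
G1 X52.0579 Y135.7174
M5
G0 X48.1685 Y32.0399
M3 S550
G1 X51.7073 Y54.5371 F1755
M5
G0 X0.0000 Y0.0000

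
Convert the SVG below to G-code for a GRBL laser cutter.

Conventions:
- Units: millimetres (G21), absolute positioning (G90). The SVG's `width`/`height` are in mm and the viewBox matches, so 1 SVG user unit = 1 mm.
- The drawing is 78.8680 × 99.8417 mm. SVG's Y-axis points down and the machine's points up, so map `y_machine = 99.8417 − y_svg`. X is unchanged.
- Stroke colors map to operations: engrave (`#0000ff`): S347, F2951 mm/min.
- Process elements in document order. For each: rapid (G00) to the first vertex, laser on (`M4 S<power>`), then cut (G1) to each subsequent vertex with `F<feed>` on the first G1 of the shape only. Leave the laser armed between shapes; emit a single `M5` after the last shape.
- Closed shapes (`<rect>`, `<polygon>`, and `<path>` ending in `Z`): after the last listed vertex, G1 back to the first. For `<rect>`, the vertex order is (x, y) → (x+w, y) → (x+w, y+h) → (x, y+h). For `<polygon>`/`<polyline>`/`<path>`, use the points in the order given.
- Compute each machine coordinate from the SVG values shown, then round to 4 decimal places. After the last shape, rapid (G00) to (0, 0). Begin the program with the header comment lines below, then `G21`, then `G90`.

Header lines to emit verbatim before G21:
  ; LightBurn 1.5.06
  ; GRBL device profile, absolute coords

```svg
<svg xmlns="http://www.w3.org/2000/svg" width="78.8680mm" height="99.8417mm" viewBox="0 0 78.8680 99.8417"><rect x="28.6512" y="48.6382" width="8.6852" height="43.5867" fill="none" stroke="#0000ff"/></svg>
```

; LightBurn 1.5.06
; GRBL device profile, absolute coords
G21
G90
G00 X28.6512 Y51.2035
M4 S347
G1 X37.3364 Y51.2035 F2951
G1 X37.3364 Y7.6168
G1 X28.6512 Y7.6168
G1 X28.6512 Y51.2035
M5
G00 X0.0000 Y0.0000

1 u = 1 mm; y_m = 99.8417 − y.

[1] `<rect>` rectangle, #0000ff→engrave S347 F2951: (28.6512,51.2035) → (37.3364,51.2035) → (37.3364,7.6168) → (28.6512,7.6168) → (28.6512,51.2035) (closed)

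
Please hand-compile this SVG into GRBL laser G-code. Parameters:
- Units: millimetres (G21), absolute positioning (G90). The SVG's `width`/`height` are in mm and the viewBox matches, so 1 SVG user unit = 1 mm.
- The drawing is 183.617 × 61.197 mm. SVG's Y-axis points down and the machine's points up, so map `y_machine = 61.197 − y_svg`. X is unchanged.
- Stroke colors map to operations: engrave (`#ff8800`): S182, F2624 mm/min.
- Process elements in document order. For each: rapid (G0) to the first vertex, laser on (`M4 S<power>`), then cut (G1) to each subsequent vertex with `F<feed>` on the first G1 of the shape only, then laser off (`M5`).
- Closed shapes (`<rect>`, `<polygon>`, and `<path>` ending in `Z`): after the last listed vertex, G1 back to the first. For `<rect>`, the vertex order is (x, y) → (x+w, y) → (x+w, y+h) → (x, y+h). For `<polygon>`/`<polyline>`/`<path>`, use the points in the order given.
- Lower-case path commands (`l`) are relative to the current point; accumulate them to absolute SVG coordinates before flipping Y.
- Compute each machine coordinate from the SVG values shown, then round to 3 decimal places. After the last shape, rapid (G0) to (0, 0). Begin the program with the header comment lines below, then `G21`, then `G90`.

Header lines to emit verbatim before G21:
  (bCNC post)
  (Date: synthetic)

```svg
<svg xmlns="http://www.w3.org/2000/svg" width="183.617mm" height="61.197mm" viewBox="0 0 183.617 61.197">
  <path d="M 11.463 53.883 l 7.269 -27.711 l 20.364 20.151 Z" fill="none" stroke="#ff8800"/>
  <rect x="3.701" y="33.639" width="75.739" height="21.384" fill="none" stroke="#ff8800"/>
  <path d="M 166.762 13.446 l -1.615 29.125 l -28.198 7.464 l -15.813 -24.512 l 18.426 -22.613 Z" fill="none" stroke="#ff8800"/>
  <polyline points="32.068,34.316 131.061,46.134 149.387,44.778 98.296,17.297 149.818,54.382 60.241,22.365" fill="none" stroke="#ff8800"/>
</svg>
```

(bCNC post)
(Date: synthetic)
G21
G90
G0 X11.463 Y7.314
M4 S182
G1 X18.732 Y35.025 F2624
G1 X39.096 Y14.874
G1 X11.463 Y7.314
M5
G0 X3.701 Y27.558
M4 S182
G1 X79.440 Y27.558 F2624
G1 X79.440 Y6.174
G1 X3.701 Y6.174
G1 X3.701 Y27.558
M5
G0 X166.762 Y47.751
M4 S182
G1 X165.147 Y18.626 F2624
G1 X136.949 Y11.162
G1 X121.136 Y35.674
G1 X139.562 Y58.287
G1 X166.762 Y47.751
M5
G0 X32.068 Y26.881
M4 S182
G1 X131.061 Y15.063 F2624
G1 X149.387 Y16.419
G1 X98.296 Y43.900
G1 X149.818 Y6.815
G1 X60.241 Y38.832
M5
G0 X0.000 Y0.000

Since the viewBox matches the mm dimensions, user units are millimetres directly. The only transform is the Y-flip y_m = 61.197 − y_svg.

Shape 1 is a regular polygon drawn with `<path>`. Its stroke #ff8800 means engrave at S182, F2624. After flipping Y the toolpath is (11.463,7.314) → (18.732,35.025) → (39.096,14.874) → (11.463,7.314), returning to the start.

Shape 2 is a rectangle drawn with `<rect>`. Its stroke #ff8800 means engrave at S182, F2624. After flipping Y the toolpath is (3.701,27.558) → (79.440,27.558) → (79.440,6.174) → (3.701,6.174) → (3.701,27.558), returning to the start.

Shape 3 is a regular polygon drawn with `<path>`. Its stroke #ff8800 means engrave at S182, F2624. After flipping Y the toolpath is (166.762,47.751) → (165.147,18.626) → (136.949,11.162) → (121.136,35.674) → (139.562,58.287) → (166.762,47.751), returning to the start.

Shape 4 is a open polyline drawn with `<polyline>`. Its stroke #ff8800 means engrave at S182, F2624. After flipping Y the toolpath is (32.068,26.881) → (131.061,15.063) → (149.387,16.419) → (98.296,43.900) → (149.818,6.815) → (60.241,38.832).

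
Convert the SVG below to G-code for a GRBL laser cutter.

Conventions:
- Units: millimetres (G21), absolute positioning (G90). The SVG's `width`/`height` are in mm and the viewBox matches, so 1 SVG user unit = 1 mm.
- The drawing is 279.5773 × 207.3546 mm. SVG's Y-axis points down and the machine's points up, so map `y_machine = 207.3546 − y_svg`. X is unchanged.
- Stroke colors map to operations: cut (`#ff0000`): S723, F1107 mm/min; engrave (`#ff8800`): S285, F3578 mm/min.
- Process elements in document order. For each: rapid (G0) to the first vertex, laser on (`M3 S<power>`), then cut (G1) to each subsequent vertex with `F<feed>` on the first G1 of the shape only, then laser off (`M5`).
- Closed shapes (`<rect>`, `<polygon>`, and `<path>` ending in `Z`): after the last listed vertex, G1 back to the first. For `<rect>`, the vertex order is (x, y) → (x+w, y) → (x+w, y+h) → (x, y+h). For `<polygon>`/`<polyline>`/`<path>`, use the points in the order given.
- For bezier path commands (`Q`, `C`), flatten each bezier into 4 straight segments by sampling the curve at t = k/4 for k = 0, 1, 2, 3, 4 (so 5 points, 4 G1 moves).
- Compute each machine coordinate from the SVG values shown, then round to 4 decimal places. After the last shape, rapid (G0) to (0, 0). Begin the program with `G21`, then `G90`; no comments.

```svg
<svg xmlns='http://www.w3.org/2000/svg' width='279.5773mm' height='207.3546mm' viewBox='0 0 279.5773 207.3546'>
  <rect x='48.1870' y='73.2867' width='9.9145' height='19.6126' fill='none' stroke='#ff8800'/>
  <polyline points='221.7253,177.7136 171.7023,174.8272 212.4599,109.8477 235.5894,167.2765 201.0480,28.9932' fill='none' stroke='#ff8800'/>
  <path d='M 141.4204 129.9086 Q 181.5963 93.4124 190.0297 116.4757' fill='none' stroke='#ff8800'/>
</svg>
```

G21
G90
G0 X48.1870 Y134.0679
M3 S285
G1 X58.1015 Y134.0679 F3578
G1 X58.1015 Y114.4553
G1 X48.1870 Y114.4553
G1 X48.1870 Y134.0679
M5
G0 X221.7253 Y29.6410
M3 S285
G1 X171.7023 Y32.5274 F3578
G1 X212.4599 Y97.5069
G1 X235.5894 Y40.0781
G1 X201.0480 Y178.3614
M5
G0 X141.4204 Y77.4460
M3 S285
G1 X159.5244 Y91.9716 F3578
G1 X173.6607 Y99.0523
G1 X183.8291 Y98.6881
G1 X190.0297 Y90.8789
M5
G0 X0.0000 Y0.0000

1 u = 1 mm; y_m = 207.3546 − y.

[1] `<rect>` rectangle, #ff8800→engrave S285 F3578: (48.1870,134.0679) → (58.1015,134.0679) → (58.1015,114.4553) → (48.1870,114.4553) → (48.1870,134.0679) (closed)

[2] `<polyline>` open polyline, #ff8800→engrave S285 F3578: (221.7253,29.6410) → (171.7023,32.5274) → (212.4599,97.5069) → (235.5894,40.0781) → (201.0480,178.3614)

[3] `<path>` quadratic bezier, #ff8800→engrave S285 F3578: (141.4204,77.4460) → (159.5244,91.9716) → (173.6607,99.0523) → (183.8291,98.6881) → (190.0297,90.8789)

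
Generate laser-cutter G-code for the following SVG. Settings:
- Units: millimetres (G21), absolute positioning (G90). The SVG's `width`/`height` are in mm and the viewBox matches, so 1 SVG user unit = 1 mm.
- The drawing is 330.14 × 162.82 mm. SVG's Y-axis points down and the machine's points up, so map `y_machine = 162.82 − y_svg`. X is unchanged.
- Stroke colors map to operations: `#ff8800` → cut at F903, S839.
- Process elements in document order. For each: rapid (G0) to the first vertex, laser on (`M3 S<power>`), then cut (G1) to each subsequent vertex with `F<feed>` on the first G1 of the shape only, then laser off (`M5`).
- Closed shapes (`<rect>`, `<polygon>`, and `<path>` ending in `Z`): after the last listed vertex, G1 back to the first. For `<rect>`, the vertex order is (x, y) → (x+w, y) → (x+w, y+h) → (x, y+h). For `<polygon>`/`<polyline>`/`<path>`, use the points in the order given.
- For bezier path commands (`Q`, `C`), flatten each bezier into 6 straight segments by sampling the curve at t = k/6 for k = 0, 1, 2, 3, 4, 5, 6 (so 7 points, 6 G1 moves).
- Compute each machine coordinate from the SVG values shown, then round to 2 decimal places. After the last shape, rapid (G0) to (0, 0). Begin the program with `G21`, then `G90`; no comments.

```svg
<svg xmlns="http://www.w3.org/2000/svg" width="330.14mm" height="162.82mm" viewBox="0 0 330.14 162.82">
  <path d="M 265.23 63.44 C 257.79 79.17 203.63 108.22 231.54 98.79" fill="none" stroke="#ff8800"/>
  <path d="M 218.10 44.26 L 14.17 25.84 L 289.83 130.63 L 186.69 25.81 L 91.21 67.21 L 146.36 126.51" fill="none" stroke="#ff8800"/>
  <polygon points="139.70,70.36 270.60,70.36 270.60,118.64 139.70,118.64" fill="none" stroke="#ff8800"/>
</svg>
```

viewBox `0 0 330.14 162.82` with mm width/height → 1 unit = 1 mm. Flip: y_m = 162.82 − y_svg.

**Shape 1** — `<path>` cubic bezier, stroke `#ff8800` → cut (S839, F903). Control points (SVG): P0=(265.23,63.44), P1=(257.79,79.17), P2=(203.63,108.22), P3=(231.54,98.79); sampled at t=k/6. Machine vertices: (265.23,99.38) → (258.21,90.64) → (246.99,81.13) → (235.13,72.27) → (226.22,65.51) → (223.83,62.28) → (231.54,64.03). Open path.

**Shape 2** — `<path>` open polyline, stroke `#ff8800` → cut (S839, F903). Machine vertices: (218.10,118.56) → (14.17,136.98) → (289.83,32.19) → (186.69,137.01) → (91.21,95.61) → (146.36,36.31). Open path.

**Shape 3** — `<polygon>` rectangle, stroke `#ff8800` → cut (S839, F903). Machine vertices: (139.70,92.46) → (270.60,92.46) → (270.60,44.18) → (139.70,44.18) → (139.70,92.46). Closed: final G1 returns to the first vertex.

G21
G90
G0 X265.23 Y99.38
M3 S839
G1 X258.21 Y90.64 F903
G1 X246.99 Y81.13
G1 X235.13 Y72.27
G1 X226.22 Y65.51
G1 X223.83 Y62.28
G1 X231.54 Y64.03
M5
G0 X218.10 Y118.56
M3 S839
G1 X14.17 Y136.98 F903
G1 X289.83 Y32.19
G1 X186.69 Y137.01
G1 X91.21 Y95.61
G1 X146.36 Y36.31
M5
G0 X139.70 Y92.46
M3 S839
G1 X270.60 Y92.46 F903
G1 X270.60 Y44.18
G1 X139.70 Y44.18
G1 X139.70 Y92.46
M5
G0 X0.00 Y0.00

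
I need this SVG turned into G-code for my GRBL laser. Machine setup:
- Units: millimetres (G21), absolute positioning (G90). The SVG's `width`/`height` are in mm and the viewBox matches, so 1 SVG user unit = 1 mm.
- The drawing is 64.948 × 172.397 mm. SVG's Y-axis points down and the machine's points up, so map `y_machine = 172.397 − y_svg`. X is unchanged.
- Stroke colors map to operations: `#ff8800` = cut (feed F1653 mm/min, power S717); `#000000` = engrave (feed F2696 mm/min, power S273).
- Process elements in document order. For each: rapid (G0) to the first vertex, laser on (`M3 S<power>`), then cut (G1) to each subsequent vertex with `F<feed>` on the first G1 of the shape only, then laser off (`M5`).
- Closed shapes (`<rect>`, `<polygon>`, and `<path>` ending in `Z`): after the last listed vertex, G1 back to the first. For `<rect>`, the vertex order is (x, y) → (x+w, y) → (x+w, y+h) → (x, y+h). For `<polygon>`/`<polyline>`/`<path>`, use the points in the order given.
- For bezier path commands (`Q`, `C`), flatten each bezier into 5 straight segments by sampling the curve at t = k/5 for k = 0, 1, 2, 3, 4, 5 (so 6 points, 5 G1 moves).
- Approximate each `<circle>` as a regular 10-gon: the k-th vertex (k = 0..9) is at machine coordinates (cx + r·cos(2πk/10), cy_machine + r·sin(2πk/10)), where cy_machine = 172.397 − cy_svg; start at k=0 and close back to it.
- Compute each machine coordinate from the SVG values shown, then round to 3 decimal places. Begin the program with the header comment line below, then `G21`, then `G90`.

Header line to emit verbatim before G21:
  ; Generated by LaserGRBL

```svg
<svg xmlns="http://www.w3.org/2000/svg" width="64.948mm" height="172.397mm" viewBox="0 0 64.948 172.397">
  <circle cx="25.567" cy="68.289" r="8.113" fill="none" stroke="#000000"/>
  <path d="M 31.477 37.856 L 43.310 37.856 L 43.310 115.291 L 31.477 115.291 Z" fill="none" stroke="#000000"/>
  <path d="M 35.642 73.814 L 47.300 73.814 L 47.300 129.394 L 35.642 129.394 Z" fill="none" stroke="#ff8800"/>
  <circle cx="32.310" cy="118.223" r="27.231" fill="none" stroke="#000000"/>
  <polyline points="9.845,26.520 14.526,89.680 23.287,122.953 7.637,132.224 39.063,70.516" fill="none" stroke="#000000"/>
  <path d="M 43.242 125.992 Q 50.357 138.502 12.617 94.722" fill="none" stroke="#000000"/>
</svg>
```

; Generated by LaserGRBL
G21
G90
G0 X33.680 Y104.108
M3 S273
G1 X32.131 Y108.877 F2696
G1 X28.074 Y111.824
G1 X23.060 Y111.824
G1 X19.003 Y108.877
G1 X17.454 Y104.108
G1 X19.003 Y99.339
G1 X23.060 Y96.392
G1 X28.074 Y96.392
G1 X32.131 Y99.339
G1 X33.680 Y104.108
M5
G0 X31.477 Y134.541
M3 S273
G1 X43.310 Y134.541 F2696
G1 X43.310 Y57.106
G1 X31.477 Y57.106
G1 X31.477 Y134.541
M5
G0 X35.642 Y98.583
M3 S717
G1 X47.300 Y98.583 F1653
G1 X47.300 Y43.003
G1 X35.642 Y43.003
G1 X35.642 Y98.583
M5
G0 X59.541 Y54.174
M3 S273
G1 X54.340 Y70.180 F2696
G1 X40.725 Y80.072
G1 X23.895 Y80.072
G1 X10.280 Y70.180
G1 X5.079 Y54.174
G1 X10.280 Y38.168
G1 X23.895 Y28.276
G1 X40.725 Y28.276
G1 X54.340 Y38.168
G1 X59.541 Y54.174
M5
G0 X9.845 Y145.877
M3 S273
G1 X14.526 Y82.717 F2696
G1 X23.287 Y49.444
G1 X7.637 Y40.173
G1 X39.063 Y101.881
M5
G0 X43.242 Y46.405
M3 S273
G1 X44.294 Y43.653 F2696
G1 X41.757 Y45.403
G1 X35.632 Y51.657
G1 X25.919 Y62.415
G1 X12.617 Y77.675
M5

1 u = 1 mm; y_m = 172.397 − y.

[1] `<circle>` circle, #000000→engrave S273 F2696: (33.680,104.108) → (32.131,108.877) → (28.074,111.824) → (23.060,111.824) → (19.003,108.877) → (17.454,104.108) → (19.003,99.339) → (23.060,96.392) → (28.074,96.392) → (32.131,99.339) → (33.680,104.108) (closed)

[2] `<path>` rectangle, #000000→engrave S273 F2696: (31.477,134.541) → (43.310,134.541) → (43.310,57.106) → (31.477,57.106) → (31.477,134.541) (closed)

[3] `<path>` rectangle, #ff8800→cut S717 F1653: (35.642,98.583) → (47.300,98.583) → (47.300,43.003) → (35.642,43.003) → (35.642,98.583) (closed)

[4] `<circle>` circle, #000000→engrave S273 F2696: (59.541,54.174) → (54.340,70.180) → (40.725,80.072) → (23.895,80.072) → (10.280,70.180) → (5.079,54.174) → (10.280,38.168) → (23.895,28.276) → (40.725,28.276) → (54.340,38.168) → (59.541,54.174) (closed)

[5] `<polyline>` open polyline, #000000→engrave S273 F2696: (9.845,145.877) → (14.526,82.717) → (23.287,49.444) → (7.637,40.173) → (39.063,101.881)

[6] `<path>` quadratic bezier, #000000→engrave S273 F2696: (43.242,46.405) → (44.294,43.653) → (41.757,45.403) → (35.632,51.657) → (25.919,62.415) → (12.617,77.675)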